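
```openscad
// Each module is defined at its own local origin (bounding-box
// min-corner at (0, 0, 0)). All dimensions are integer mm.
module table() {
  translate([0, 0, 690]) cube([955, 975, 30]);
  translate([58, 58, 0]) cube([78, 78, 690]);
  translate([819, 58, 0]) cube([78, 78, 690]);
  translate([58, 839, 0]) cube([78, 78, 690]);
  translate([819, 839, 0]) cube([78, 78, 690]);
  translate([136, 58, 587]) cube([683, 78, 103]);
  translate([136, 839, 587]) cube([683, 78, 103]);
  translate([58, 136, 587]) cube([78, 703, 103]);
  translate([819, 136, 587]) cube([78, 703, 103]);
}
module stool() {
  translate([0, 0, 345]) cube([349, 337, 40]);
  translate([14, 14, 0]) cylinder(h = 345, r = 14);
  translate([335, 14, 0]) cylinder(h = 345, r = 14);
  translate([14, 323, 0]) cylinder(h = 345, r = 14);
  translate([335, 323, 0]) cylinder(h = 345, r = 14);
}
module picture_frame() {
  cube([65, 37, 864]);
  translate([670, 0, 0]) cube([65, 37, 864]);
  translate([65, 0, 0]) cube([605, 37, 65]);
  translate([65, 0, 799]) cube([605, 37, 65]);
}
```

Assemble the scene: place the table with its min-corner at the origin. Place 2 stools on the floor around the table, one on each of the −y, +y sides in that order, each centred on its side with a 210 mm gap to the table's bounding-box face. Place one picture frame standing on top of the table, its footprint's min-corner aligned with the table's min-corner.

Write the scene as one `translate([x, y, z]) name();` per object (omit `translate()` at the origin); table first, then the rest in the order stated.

table();
translate([303, -547, 0]) stool();
translate([303, 1185, 0]) stool();
translate([0, 0, 720]) picture_frame();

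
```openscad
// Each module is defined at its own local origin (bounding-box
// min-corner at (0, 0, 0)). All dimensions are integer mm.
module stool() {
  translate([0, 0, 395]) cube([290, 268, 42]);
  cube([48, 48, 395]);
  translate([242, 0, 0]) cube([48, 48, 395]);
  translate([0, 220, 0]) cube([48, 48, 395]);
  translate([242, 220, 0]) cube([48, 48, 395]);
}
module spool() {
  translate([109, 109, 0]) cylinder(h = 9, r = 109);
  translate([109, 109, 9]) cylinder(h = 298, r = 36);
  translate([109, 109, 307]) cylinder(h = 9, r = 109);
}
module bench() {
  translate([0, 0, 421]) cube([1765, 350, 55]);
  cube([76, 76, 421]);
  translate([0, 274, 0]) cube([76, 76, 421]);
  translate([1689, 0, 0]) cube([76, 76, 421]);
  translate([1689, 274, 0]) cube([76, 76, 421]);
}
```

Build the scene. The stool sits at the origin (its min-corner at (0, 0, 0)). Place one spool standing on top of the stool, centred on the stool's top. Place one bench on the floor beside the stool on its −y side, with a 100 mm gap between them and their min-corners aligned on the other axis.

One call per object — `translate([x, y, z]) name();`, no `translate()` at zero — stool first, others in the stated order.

stool();
translate([36, 25, 437]) spool();
translate([0, -450, 0]) bench();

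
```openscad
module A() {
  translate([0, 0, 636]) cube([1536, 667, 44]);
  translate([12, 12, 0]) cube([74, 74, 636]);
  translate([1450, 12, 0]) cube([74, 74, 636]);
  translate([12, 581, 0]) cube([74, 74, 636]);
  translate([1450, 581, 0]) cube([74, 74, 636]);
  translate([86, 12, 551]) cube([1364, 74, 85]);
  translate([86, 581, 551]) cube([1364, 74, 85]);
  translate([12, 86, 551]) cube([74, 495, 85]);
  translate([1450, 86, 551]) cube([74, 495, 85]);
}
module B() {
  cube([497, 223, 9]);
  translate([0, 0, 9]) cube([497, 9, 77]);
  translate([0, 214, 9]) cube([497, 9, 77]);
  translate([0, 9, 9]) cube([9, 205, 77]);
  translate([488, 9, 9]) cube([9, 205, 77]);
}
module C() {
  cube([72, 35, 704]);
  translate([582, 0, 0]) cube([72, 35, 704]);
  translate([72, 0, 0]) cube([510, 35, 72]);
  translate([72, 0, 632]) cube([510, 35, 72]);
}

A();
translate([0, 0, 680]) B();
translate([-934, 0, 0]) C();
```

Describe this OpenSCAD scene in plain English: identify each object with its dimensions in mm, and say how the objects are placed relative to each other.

A is a table with a 1536×667 mm rectangular top, 44 mm thick, top surface at z = 680 mm, supported by four 74×74 mm square legs, each inset 12 mm from the nearest pair of top edges, running from the floor. Four apron rails, 74 mm thick and 85 mm tall, run between adjacent legs with their top edges flush with the underside of the top and their outer faces flush with the legs' outer faces.

B is an open-topped rectangular box: outside dimensions 497×223×86 mm, with a uniform wall and base thickness of 9 mm. The base is a full 497×223 slab on the floor; four walls sit on top of the base. The front and back walls (the −y and +y sides) span the full width; the two side walls fit between them.

C is a rectangular picture frame lying in the x–z plane (depth along y). The opening is 510 mm wide (x) by 560 mm tall (z), surrounded by a border 72 mm wide on all four sides. The frame is 35 mm deep and is made of two full-height vertical stiles with two horizontal rails fitted between them.

The open box is on top of the table. The picture frame is on the floor beside the table on its −x side.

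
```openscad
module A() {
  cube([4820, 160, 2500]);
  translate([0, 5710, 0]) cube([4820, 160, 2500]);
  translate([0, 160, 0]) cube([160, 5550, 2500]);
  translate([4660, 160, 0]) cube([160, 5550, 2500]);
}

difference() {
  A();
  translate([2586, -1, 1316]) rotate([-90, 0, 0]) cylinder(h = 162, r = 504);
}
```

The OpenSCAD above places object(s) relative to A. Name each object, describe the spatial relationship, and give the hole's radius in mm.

The subtracted cylinder has r = 504 mm.

A is a house frame. The house frame has a circular hole through its front wall. The hole's radius is 504 mm.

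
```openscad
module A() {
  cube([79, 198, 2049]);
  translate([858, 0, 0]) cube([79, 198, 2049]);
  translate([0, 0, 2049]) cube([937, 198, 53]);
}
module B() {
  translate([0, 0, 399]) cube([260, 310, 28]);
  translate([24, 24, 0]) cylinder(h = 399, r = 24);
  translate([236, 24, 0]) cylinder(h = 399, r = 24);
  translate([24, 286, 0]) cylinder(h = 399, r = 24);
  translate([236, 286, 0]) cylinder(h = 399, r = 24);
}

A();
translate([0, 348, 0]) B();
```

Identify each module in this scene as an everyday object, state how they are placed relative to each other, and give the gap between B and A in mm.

A is a door frame. B is a stool. The stool is on the floor beside the door frame on its +y side. The gap between the stool and the door frame is 150 mm.

The stool's nearest face is 150 mm from the door frame's +y face.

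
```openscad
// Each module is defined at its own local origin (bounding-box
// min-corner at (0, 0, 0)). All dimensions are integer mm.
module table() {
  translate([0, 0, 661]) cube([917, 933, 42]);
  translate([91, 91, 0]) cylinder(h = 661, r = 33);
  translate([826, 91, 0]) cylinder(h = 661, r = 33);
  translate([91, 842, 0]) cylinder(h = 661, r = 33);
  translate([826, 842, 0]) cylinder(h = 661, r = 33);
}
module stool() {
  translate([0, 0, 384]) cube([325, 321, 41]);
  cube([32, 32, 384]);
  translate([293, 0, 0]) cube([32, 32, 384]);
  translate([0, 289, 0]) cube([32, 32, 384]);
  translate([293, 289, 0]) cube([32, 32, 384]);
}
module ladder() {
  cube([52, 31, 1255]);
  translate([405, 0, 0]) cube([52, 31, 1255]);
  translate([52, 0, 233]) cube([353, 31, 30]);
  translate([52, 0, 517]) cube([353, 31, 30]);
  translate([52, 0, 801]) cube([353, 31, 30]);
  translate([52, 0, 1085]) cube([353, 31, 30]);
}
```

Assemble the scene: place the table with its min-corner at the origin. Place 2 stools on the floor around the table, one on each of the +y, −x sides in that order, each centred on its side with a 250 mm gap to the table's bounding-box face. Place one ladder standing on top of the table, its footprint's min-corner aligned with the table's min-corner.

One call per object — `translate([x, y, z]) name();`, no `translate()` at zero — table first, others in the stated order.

table();
translate([296, 1183, 0]) stool();
translate([-575, 306, 0]) stool();
translate([0, 0, 703]) ladder();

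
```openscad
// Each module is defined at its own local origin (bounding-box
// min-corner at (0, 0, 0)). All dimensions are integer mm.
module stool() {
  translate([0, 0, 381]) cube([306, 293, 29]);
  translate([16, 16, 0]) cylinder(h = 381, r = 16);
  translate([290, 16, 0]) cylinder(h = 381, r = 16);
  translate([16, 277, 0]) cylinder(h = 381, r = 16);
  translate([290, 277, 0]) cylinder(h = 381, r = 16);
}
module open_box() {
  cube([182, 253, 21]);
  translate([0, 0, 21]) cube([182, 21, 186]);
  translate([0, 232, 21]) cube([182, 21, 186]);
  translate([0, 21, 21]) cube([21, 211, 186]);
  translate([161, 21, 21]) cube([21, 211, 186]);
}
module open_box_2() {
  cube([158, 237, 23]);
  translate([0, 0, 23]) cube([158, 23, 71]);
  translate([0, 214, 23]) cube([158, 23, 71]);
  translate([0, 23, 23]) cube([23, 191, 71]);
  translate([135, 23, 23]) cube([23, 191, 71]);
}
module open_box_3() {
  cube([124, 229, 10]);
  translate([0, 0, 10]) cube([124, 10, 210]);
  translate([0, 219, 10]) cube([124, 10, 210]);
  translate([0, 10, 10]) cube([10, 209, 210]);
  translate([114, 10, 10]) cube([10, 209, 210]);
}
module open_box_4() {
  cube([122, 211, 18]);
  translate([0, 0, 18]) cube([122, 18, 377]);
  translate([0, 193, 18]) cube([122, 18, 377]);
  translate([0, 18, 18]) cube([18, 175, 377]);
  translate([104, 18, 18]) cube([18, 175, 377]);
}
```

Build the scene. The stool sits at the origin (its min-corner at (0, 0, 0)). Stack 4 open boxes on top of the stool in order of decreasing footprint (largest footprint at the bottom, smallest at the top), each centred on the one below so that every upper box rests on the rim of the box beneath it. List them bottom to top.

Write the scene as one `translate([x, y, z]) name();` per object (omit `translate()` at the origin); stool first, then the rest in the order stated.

stool();
translate([62, 20, 410]) open_box();
translate([74, 28, 617]) open_box_2();
translate([91, 32, 711]) open_box_3();
translate([92, 41, 931]) open_box_4();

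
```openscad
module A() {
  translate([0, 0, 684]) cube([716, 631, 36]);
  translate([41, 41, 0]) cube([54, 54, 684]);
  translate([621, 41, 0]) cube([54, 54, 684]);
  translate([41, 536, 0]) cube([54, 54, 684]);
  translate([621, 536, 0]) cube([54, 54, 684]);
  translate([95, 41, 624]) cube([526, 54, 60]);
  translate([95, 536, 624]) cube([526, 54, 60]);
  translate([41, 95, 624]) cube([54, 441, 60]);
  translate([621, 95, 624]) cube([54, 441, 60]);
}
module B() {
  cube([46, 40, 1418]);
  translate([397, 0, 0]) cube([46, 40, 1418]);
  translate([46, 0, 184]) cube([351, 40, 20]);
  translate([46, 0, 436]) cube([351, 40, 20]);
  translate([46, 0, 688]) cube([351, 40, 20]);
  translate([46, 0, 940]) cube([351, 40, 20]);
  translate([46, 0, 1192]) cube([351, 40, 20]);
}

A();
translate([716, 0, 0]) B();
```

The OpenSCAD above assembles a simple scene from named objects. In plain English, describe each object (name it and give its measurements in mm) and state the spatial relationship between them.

A is a table: top 716 mm (x) × 631 mm (y), 36 mm thick, upper face at z = 720 mm, on four 54×54 mm square legs, each inset 41 mm from the nearest pair of top edges, running from z = 0 to the bottom of the top. Four apron rails, 54 mm thick and 60 mm tall, run between adjacent legs with their top edges flush with the underside of the top and their outer faces flush with the legs' outer faces.

B is a straight ladder. Two 46×40 mm vertical rails, 1418 mm tall, stand 443 mm apart (outside-to-outside) with their front faces coplanar on the −y side. 5 rungs, each 40 mm deep and 20 mm tall, span between the inner faces of the rails, front faces flush with the rails. The lowest rung's underside is at z = 184 mm and rungs are spaced 252 mm apart (underside to underside).

The ladder is against the table's +x side, with their −y faces flush.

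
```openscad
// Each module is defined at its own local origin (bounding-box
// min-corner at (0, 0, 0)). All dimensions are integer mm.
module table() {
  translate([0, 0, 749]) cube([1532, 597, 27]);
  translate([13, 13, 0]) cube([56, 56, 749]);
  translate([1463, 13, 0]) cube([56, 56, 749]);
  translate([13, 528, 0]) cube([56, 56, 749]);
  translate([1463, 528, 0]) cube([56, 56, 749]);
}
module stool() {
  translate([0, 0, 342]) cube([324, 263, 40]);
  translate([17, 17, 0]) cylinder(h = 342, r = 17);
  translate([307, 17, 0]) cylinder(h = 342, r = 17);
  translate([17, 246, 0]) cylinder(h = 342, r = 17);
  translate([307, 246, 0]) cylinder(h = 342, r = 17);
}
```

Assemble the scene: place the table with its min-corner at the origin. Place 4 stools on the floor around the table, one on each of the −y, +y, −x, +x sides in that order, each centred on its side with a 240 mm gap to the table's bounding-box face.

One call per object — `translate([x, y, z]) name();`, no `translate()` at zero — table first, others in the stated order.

table();
translate([604, -503, 0]) stool();
translate([604, 837, 0]) stool();
translate([-564, 167, 0]) stool();
translate([1772, 167, 0]) stool();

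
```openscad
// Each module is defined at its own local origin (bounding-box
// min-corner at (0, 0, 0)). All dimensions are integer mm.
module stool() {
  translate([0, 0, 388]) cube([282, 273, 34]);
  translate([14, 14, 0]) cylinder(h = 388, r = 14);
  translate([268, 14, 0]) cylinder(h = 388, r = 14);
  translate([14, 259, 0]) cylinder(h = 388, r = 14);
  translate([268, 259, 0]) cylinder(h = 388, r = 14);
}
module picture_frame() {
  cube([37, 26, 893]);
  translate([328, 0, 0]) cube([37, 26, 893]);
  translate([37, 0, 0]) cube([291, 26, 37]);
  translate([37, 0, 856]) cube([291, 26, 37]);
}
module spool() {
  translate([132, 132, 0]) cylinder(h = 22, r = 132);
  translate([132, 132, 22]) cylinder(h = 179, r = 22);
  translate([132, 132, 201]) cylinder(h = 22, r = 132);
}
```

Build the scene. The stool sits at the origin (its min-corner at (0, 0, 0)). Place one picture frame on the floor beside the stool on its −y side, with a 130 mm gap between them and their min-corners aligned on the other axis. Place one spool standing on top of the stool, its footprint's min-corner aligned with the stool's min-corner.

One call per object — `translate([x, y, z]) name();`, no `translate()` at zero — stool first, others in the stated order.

stool();
translate([0, -156, 0]) picture_frame();
translate([0, 0, 422]) spool();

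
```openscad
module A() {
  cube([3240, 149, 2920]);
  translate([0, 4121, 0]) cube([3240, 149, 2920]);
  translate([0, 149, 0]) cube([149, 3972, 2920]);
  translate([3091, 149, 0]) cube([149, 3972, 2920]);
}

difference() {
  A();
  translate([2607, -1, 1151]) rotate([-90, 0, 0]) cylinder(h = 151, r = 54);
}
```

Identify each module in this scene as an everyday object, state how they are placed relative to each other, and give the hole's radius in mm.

A is a house frame. The house frame has a circular hole through its front wall. The hole's radius is 54 mm.

The subtracted cylinder has r = 54 mm.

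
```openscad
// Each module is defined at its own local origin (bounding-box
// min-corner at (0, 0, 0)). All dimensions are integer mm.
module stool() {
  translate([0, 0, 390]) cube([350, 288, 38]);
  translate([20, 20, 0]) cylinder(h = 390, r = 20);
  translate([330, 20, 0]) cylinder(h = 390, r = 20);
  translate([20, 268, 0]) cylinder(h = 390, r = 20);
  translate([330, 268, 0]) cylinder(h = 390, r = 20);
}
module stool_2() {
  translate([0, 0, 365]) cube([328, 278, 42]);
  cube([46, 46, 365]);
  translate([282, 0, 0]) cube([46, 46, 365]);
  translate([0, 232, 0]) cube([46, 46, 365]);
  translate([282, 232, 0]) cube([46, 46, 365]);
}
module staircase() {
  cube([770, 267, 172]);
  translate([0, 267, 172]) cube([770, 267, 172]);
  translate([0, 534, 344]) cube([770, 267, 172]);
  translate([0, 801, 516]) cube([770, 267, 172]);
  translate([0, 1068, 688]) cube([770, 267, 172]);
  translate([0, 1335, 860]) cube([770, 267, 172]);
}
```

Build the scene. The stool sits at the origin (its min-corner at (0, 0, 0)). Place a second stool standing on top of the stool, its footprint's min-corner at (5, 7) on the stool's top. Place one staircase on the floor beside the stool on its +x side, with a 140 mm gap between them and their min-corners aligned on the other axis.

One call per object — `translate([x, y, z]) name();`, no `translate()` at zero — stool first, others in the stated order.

stool();
translate([5, 7, 428]) stool_2();
translate([490, 0, 0]) staircase();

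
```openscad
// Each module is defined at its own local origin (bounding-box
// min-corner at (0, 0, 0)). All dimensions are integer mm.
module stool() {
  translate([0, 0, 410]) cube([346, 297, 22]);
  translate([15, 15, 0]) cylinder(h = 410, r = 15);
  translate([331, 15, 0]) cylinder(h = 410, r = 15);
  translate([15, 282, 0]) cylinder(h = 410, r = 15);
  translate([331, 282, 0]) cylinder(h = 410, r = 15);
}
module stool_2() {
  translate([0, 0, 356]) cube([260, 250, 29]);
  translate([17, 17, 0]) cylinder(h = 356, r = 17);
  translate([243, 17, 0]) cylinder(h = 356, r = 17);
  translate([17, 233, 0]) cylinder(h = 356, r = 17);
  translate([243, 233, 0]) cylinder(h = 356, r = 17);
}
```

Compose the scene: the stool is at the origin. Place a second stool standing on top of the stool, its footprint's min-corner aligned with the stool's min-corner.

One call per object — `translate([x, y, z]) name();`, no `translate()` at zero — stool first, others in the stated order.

stool();
translate([0, 0, 432]) stool_2();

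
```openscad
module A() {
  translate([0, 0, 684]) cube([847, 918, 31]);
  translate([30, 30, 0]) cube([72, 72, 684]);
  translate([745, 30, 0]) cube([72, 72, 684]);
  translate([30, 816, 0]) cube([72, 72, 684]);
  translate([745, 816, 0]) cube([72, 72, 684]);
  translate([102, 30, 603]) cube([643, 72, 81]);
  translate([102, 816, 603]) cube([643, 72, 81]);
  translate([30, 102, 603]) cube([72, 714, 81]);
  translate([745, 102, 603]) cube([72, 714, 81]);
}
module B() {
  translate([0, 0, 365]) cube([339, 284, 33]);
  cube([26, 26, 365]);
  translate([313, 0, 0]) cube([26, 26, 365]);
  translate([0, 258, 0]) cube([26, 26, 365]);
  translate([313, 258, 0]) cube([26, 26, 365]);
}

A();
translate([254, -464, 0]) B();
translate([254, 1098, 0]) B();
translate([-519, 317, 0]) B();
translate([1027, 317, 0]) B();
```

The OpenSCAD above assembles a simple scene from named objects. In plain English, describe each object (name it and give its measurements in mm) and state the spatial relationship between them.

A is a rectangular dining table. The top is 847×918×31 mm with its upper surface at z = 715 mm. It stands on four 72×72 mm square legs, each inset 30 mm from the nearest pair of top edges, running from the floor to the underside of the top. Four apron rails, 72 mm thick and 81 mm tall, run between adjacent legs with their top edges flush with the underside of the top and their outer faces flush with the legs' outer faces.

B is a four-legged stool. The seat is a 339×284×33 mm slab whose top surface is at z = 398 mm; four square legs, each 26×26 mm in cross-section, run from the floor (z = 0) to the underside of the seat, each flush with a corner of the seat.

Four stools sit around the table at the −y, +y, −x, +x sides.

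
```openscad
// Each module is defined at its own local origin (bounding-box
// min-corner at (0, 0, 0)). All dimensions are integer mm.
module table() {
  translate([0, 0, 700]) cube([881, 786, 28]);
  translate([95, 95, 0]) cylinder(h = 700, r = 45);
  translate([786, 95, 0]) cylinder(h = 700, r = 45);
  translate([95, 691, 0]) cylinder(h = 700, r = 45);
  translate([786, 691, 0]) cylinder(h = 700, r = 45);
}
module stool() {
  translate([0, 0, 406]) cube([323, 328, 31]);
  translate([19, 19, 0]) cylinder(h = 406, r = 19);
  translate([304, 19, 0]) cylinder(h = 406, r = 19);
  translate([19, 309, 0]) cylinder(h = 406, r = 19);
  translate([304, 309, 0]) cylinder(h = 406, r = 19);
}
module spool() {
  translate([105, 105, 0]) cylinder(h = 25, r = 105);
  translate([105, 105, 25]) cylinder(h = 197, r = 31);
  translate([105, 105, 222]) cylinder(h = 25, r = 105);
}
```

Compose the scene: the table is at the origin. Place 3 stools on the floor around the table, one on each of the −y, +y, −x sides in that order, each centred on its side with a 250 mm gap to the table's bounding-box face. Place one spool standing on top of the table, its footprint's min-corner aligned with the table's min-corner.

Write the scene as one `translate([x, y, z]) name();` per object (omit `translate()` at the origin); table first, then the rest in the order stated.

table();
translate([279, -578, 0]) stool();
translate([279, 1036, 0]) stool();
translate([-573, 229, 0]) stool();
translate([0, 0, 728]) spool();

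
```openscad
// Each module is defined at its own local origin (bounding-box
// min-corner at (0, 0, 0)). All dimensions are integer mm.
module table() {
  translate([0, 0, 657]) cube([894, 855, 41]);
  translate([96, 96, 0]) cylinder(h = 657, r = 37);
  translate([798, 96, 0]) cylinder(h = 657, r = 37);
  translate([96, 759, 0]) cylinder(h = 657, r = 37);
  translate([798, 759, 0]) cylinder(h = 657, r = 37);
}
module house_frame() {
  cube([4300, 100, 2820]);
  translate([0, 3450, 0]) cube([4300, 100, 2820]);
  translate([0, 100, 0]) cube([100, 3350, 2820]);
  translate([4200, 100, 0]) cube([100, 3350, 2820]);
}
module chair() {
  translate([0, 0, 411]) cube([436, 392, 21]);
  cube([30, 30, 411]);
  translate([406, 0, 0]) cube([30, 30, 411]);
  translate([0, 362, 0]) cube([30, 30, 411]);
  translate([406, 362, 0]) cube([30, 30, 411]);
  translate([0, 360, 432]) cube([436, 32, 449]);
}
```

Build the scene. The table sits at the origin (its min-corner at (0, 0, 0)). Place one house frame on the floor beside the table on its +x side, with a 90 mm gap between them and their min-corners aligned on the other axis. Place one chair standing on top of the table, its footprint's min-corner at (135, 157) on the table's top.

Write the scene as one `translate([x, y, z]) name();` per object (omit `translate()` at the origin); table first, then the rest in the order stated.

table();
translate([984, 0, 0]) house_frame();
translate([135, 157, 698]) chair();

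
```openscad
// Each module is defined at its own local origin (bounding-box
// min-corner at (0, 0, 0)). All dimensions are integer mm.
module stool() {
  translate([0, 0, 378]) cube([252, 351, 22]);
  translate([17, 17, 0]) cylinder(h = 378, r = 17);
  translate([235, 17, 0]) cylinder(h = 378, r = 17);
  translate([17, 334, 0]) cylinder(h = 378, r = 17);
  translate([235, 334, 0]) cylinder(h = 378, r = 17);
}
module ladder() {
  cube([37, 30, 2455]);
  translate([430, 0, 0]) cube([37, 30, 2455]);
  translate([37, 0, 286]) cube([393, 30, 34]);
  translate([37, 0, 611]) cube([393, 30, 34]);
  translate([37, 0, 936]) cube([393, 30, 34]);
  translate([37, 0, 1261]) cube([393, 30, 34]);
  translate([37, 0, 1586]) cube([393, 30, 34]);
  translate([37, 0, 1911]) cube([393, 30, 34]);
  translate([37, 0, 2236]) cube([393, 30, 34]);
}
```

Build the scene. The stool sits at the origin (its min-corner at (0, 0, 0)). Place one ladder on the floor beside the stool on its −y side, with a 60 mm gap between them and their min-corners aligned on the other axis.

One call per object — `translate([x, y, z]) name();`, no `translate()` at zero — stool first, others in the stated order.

stool();
translate([0, -90, 0]) ladder();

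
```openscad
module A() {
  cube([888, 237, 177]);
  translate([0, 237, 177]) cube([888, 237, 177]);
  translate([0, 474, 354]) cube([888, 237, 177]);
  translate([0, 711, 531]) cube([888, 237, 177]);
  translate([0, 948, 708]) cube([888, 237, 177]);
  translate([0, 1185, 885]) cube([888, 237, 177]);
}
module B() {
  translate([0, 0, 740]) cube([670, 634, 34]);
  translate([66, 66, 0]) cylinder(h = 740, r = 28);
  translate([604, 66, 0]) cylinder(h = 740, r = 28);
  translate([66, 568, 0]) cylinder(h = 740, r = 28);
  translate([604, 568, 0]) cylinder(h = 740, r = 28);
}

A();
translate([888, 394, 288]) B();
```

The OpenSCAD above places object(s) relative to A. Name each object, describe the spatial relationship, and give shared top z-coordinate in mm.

A is a staircase. B is a table. The table is beside the staircase with their tops flush at z = 1062. The shared top z-coordinate is 1062 mm.

Both tops at z = 1062 mm.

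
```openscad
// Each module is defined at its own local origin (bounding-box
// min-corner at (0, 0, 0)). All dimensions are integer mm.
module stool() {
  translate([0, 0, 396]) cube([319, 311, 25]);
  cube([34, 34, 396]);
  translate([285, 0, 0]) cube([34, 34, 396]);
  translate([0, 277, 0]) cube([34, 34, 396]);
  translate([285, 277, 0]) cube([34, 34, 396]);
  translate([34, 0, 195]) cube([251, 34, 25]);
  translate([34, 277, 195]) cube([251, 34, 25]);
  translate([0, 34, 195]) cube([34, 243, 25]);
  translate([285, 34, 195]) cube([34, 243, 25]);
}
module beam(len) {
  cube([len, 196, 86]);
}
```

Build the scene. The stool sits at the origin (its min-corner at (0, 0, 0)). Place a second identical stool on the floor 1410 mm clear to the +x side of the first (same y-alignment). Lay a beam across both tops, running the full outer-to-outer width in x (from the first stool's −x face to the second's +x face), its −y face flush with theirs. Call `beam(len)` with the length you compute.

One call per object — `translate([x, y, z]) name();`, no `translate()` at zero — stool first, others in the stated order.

stool();
translate([1729, 0, 0]) stool();
translate([0, 0, 421]) beam(2048);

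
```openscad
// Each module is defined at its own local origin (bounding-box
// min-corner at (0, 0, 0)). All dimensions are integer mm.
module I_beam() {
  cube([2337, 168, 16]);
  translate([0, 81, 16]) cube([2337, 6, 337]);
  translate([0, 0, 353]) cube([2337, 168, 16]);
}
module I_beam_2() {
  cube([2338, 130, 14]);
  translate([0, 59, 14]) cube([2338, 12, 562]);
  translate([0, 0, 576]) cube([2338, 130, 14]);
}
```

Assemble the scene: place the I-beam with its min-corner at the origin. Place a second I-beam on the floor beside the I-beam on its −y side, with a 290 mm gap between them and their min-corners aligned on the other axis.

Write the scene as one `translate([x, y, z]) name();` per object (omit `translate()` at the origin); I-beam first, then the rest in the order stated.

I_beam();
translate([0, -420, 0]) I_beam_2();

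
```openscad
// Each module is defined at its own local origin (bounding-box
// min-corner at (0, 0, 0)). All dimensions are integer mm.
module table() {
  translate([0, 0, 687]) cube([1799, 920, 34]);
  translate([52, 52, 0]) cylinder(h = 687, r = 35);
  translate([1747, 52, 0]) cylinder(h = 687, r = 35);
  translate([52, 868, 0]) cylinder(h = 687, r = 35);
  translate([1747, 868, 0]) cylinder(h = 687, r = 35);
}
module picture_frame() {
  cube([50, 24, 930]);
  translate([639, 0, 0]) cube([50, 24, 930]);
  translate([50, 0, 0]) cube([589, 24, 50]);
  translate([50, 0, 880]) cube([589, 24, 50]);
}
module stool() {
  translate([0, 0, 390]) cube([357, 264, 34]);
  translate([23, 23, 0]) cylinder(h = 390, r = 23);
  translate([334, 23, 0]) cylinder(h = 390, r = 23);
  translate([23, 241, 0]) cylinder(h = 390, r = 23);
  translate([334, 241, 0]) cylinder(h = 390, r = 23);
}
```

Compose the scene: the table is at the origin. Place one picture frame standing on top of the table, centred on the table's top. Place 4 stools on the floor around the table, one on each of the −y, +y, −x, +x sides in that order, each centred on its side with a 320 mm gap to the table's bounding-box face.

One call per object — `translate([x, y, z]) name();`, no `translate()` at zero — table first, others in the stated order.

table();
translate([555, 448, 721]) picture_frame();
translate([721, -584, 0]) stool();
translate([721, 1240, 0]) stool();
translate([-677, 328, 0]) stool();
translate([2119, 328, 0]) stool();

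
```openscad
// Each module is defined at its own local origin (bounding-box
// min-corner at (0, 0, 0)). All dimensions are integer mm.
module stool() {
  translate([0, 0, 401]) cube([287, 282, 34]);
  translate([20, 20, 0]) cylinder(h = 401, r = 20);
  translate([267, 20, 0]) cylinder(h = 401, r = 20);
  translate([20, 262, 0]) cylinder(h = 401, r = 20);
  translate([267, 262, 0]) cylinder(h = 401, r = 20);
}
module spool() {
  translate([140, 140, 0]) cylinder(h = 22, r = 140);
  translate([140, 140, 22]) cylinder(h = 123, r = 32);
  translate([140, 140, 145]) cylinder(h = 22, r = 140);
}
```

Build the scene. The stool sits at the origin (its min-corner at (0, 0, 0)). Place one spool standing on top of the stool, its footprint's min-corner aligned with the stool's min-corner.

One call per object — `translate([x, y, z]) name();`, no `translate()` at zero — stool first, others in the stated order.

stool();
translate([0, 0, 435]) spool();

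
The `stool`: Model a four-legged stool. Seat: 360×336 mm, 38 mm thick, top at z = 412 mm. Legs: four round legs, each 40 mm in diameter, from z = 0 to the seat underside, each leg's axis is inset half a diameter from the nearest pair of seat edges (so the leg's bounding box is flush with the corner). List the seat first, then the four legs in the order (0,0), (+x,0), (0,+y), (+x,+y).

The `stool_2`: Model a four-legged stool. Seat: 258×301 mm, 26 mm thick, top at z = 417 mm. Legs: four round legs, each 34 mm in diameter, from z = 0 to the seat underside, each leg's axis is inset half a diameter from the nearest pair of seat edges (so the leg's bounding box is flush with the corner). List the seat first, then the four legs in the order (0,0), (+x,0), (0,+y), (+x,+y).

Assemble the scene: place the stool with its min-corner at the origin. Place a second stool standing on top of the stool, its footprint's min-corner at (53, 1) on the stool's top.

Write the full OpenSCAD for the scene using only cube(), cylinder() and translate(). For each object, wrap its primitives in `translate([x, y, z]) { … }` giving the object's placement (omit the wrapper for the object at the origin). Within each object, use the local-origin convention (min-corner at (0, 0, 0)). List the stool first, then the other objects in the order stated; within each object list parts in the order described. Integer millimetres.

translate([0, 0, 374]) cube([360, 336, 38]);
translate([20, 20, 0]) cylinder(h = 374, r = 20);
translate([340, 20, 0]) cylinder(h = 374, r = 20);
translate([20, 316, 0]) cylinder(h = 374, r = 20);
translate([340, 316, 0]) cylinder(h = 374, r = 20);
translate([53, 1, 412]) {
  translate([0, 0, 391]) cube([258, 301, 26]);
  translate([17, 17, 0]) cylinder(h = 391, r = 17);
  translate([241, 17, 0]) cylinder(h = 391, r = 17);
  translate([17, 284, 0]) cylinder(h = 391, r = 17);
  translate([241, 284, 0]) cylinder(h = 391, r = 17);
}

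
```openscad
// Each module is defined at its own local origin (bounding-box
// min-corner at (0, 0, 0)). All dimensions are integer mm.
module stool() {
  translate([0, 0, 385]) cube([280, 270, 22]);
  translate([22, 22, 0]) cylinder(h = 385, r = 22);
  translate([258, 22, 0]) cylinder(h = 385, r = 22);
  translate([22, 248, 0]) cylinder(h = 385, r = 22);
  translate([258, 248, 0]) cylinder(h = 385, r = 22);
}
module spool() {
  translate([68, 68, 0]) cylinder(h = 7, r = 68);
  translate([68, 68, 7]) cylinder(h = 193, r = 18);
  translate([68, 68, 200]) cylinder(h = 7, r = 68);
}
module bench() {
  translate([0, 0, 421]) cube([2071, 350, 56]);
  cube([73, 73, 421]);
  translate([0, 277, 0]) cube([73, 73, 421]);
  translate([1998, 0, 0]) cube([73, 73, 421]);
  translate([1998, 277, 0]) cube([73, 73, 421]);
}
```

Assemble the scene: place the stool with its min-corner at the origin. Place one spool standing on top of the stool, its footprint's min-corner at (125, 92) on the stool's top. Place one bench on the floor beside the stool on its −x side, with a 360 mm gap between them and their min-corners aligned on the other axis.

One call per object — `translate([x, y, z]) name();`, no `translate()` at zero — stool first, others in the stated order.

stool();
translate([125, 92, 407]) spool();
translate([-2431, 0, 0]) bench();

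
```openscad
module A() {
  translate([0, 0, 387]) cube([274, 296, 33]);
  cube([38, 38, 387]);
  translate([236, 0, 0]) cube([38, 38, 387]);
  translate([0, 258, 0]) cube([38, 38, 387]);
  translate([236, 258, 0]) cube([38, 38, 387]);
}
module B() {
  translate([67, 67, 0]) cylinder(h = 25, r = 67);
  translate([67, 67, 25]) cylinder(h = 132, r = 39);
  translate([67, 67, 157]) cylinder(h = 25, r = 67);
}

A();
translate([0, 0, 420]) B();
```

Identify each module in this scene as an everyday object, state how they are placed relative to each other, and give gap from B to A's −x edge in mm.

A is a stool. B is a spool. The spool is on top of the stool. The gap from the spool to the stool's −x edge is 0 mm.

The spool's min-x is at 0; the stool's min-x is 0; gap = 0 mm.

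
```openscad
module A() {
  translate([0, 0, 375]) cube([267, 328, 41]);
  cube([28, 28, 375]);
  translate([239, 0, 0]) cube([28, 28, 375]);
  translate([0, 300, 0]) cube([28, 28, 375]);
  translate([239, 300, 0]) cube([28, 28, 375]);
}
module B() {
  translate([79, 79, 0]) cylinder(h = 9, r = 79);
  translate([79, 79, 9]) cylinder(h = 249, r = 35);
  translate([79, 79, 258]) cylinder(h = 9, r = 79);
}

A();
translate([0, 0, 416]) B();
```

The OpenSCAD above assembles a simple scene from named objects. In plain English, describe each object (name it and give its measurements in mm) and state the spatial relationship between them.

A is a four-legged stool. The seat is a 267×328×41 mm slab whose top surface is at z = 416 mm; four square legs, each 28×28 mm in cross-section, run from the floor (z = 0) to the underside of the seat, each flush with a corner of the seat.

B is a spool: two coaxial disc flanges of radius 79 mm and thickness 9 mm, joined by a core cylinder of radius 35 mm and height 249 mm. The lower flange rests on z = 0 and the three cylinders share a vertical axis.

The spool is on top of the stool.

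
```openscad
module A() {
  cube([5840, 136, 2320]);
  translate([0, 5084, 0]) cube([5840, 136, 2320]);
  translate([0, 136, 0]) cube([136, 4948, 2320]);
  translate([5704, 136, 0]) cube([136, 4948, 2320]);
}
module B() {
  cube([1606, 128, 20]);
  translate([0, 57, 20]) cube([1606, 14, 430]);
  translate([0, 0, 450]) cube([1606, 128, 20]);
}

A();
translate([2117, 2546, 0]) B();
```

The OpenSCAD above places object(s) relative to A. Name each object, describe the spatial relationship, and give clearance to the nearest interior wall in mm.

A is a house frame. B is an I-beam. The I-beam sits inside the house frame, centred. The clearance to the nearest interior wall is 1981 mm.

Clearances: x = 1981, y = 2410; minimum 1981 mm.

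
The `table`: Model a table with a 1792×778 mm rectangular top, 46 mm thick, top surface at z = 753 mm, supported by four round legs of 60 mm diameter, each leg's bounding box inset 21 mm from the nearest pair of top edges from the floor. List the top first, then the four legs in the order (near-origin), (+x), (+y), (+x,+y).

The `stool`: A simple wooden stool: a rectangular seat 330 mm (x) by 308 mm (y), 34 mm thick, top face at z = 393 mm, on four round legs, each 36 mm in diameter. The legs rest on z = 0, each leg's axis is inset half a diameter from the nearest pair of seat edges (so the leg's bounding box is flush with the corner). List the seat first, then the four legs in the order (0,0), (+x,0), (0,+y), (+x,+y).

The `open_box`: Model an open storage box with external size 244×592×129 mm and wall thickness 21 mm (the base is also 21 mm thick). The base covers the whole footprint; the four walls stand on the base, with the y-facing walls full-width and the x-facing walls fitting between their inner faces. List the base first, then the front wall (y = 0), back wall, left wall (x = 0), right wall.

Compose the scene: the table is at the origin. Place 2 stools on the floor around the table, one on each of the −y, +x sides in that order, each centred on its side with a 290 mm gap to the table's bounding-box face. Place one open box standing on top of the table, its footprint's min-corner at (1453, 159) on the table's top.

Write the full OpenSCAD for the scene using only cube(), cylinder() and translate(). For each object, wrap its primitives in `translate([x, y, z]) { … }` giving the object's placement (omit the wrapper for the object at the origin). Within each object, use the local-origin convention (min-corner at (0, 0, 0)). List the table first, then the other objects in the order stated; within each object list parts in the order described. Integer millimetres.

translate([0, 0, 707]) cube([1792, 778, 46]);
translate([51, 51, 0]) cylinder(h = 707, r = 30);
translate([1741, 51, 0]) cylinder(h = 707, r = 30);
translate([51, 727, 0]) cylinder(h = 707, r = 30);
translate([1741, 727, 0]) cylinder(h = 707, r = 30);
translate([731, -598, 0]) {
  translate([0, 0, 359]) cube([330, 308, 34]);
  translate([18, 18, 0]) cylinder(h = 359, r = 18);
  translate([312, 18, 0]) cylinder(h = 359, r = 18);
  translate([18, 290, 0]) cylinder(h = 359, r = 18);
  translate([312, 290, 0]) cylinder(h = 359, r = 18);
}
translate([2082, 235, 0]) {
  translate([0, 0, 359]) cube([330, 308, 34]);
  translate([18, 18, 0]) cylinder(h = 359, r = 18);
  translate([312, 18, 0]) cylinder(h = 359, r = 18);
  translate([18, 290, 0]) cylinder(h = 359, r = 18);
  translate([312, 290, 0]) cylinder(h = 359, r = 18);
}
translate([1453, 159, 753]) {
  cube([244, 592, 21]);
  translate([0, 0, 21]) cube([244, 21, 108]);
  translate([0, 571, 21]) cube([244, 21, 108]);
  translate([0, 21, 21]) cube([21, 550, 108]);
  translate([223, 21, 21]) cube([21, 550, 108]);
}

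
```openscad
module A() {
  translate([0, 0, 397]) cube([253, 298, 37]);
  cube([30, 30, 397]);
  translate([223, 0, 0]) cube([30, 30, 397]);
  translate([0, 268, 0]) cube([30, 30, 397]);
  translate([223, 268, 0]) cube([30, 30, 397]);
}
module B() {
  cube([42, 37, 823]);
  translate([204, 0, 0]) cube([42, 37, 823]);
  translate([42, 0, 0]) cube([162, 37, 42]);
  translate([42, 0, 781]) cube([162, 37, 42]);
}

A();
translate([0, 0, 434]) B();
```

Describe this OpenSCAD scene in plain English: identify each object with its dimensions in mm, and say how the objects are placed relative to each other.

A is a four-legged stool. The seat is a 253×298×37 mm slab whose top surface is at z = 434 mm; four square legs, each 30×30 mm in cross-section, run from the floor (z = 0) to the underside of the seat, each flush with a corner of the seat.

B is a rectangular picture frame lying in the x–z plane (depth along y). The opening is 162 mm wide (x) by 739 mm tall (z), surrounded by a border 42 mm wide on all four sides. The frame is 37 mm deep and is made of two full-height vertical stiles with two horizontal rails fitted between them.

The picture frame is on top of the stool.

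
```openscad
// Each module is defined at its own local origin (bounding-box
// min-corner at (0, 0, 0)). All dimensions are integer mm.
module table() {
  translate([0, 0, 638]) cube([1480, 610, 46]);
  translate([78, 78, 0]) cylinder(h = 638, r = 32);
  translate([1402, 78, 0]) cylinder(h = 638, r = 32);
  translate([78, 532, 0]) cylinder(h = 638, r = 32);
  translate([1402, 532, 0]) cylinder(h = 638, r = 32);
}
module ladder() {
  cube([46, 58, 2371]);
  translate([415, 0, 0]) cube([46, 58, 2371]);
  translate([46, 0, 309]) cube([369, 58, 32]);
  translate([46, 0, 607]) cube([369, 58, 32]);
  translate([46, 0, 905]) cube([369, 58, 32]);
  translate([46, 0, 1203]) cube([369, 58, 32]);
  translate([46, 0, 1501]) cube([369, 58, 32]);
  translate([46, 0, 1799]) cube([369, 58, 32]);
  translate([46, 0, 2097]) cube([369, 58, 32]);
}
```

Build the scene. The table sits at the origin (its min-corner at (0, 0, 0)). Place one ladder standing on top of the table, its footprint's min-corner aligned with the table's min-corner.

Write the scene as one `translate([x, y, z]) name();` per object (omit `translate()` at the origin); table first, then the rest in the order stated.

table();
translate([0, 0, 684]) ladder();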